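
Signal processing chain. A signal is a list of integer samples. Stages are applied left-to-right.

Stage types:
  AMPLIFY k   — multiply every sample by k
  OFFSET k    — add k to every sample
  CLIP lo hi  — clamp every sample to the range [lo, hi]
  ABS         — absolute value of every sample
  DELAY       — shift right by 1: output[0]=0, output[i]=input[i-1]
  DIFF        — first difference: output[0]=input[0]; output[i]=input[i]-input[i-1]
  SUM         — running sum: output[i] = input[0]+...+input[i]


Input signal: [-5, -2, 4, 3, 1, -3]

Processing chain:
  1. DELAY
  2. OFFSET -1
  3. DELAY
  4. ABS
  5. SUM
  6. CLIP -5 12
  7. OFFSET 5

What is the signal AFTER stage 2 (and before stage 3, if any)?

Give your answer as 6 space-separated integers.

Answer: -1 -6 -3 3 2 0

Derivation:
Input: [-5, -2, 4, 3, 1, -3]
Stage 1 (DELAY): [0, -5, -2, 4, 3, 1] = [0, -5, -2, 4, 3, 1] -> [0, -5, -2, 4, 3, 1]
Stage 2 (OFFSET -1): 0+-1=-1, -5+-1=-6, -2+-1=-3, 4+-1=3, 3+-1=2, 1+-1=0 -> [-1, -6, -3, 3, 2, 0]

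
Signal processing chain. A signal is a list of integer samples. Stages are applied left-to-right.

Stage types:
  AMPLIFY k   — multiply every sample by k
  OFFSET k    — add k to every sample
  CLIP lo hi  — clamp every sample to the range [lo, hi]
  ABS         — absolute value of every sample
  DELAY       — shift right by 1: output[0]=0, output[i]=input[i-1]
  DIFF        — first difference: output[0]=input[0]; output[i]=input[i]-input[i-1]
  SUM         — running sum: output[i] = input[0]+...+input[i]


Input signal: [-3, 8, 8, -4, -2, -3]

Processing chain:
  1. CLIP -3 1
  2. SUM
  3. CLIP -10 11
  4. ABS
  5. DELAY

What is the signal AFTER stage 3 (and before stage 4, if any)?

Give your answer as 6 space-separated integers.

Input: [-3, 8, 8, -4, -2, -3]
Stage 1 (CLIP -3 1): clip(-3,-3,1)=-3, clip(8,-3,1)=1, clip(8,-3,1)=1, clip(-4,-3,1)=-3, clip(-2,-3,1)=-2, clip(-3,-3,1)=-3 -> [-3, 1, 1, -3, -2, -3]
Stage 2 (SUM): sum[0..0]=-3, sum[0..1]=-2, sum[0..2]=-1, sum[0..3]=-4, sum[0..4]=-6, sum[0..5]=-9 -> [-3, -2, -1, -4, -6, -9]
Stage 3 (CLIP -10 11): clip(-3,-10,11)=-3, clip(-2,-10,11)=-2, clip(-1,-10,11)=-1, clip(-4,-10,11)=-4, clip(-6,-10,11)=-6, clip(-9,-10,11)=-9 -> [-3, -2, -1, -4, -6, -9]

Answer: -3 -2 -1 -4 -6 -9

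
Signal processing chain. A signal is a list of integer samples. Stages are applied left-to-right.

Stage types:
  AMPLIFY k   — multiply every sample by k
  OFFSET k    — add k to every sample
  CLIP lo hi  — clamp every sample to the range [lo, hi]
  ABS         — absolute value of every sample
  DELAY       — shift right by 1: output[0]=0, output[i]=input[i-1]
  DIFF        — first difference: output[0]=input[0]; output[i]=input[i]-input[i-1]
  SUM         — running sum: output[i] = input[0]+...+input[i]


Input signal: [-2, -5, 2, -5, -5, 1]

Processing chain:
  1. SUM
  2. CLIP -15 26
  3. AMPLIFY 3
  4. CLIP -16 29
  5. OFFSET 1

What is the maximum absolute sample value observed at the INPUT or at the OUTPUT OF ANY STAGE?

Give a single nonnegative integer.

Input: [-2, -5, 2, -5, -5, 1] (max |s|=5)
Stage 1 (SUM): sum[0..0]=-2, sum[0..1]=-7, sum[0..2]=-5, sum[0..3]=-10, sum[0..4]=-15, sum[0..5]=-14 -> [-2, -7, -5, -10, -15, -14] (max |s|=15)
Stage 2 (CLIP -15 26): clip(-2,-15,26)=-2, clip(-7,-15,26)=-7, clip(-5,-15,26)=-5, clip(-10,-15,26)=-10, clip(-15,-15,26)=-15, clip(-14,-15,26)=-14 -> [-2, -7, -5, -10, -15, -14] (max |s|=15)
Stage 3 (AMPLIFY 3): -2*3=-6, -7*3=-21, -5*3=-15, -10*3=-30, -15*3=-45, -14*3=-42 -> [-6, -21, -15, -30, -45, -42] (max |s|=45)
Stage 4 (CLIP -16 29): clip(-6,-16,29)=-6, clip(-21,-16,29)=-16, clip(-15,-16,29)=-15, clip(-30,-16,29)=-16, clip(-45,-16,29)=-16, clip(-42,-16,29)=-16 -> [-6, -16, -15, -16, -16, -16] (max |s|=16)
Stage 5 (OFFSET 1): -6+1=-5, -16+1=-15, -15+1=-14, -16+1=-15, -16+1=-15, -16+1=-15 -> [-5, -15, -14, -15, -15, -15] (max |s|=15)
Overall max amplitude: 45

Answer: 45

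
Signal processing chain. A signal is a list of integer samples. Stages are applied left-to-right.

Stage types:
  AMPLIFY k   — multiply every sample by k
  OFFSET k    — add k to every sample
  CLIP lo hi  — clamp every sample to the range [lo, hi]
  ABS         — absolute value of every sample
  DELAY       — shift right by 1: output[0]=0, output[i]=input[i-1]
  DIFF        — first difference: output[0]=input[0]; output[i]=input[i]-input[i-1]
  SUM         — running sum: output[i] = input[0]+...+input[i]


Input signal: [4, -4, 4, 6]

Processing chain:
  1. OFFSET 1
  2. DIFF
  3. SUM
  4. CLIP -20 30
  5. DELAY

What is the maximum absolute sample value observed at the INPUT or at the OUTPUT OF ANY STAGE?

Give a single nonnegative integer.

Answer: 8

Derivation:
Input: [4, -4, 4, 6] (max |s|=6)
Stage 1 (OFFSET 1): 4+1=5, -4+1=-3, 4+1=5, 6+1=7 -> [5, -3, 5, 7] (max |s|=7)
Stage 2 (DIFF): s[0]=5, -3-5=-8, 5--3=8, 7-5=2 -> [5, -8, 8, 2] (max |s|=8)
Stage 3 (SUM): sum[0..0]=5, sum[0..1]=-3, sum[0..2]=5, sum[0..3]=7 -> [5, -3, 5, 7] (max |s|=7)
Stage 4 (CLIP -20 30): clip(5,-20,30)=5, clip(-3,-20,30)=-3, clip(5,-20,30)=5, clip(7,-20,30)=7 -> [5, -3, 5, 7] (max |s|=7)
Stage 5 (DELAY): [0, 5, -3, 5] = [0, 5, -3, 5] -> [0, 5, -3, 5] (max |s|=5)
Overall max amplitude: 8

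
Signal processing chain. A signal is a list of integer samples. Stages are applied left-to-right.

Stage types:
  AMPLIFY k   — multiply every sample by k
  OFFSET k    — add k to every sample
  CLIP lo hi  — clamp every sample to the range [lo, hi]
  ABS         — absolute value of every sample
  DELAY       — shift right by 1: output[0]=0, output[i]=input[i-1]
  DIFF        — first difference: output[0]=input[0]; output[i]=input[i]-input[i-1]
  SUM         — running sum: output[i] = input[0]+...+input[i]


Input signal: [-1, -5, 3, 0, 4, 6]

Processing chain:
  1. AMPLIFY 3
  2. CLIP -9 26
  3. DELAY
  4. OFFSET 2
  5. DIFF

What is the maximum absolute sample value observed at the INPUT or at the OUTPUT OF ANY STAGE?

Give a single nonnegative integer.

Answer: 18

Derivation:
Input: [-1, -5, 3, 0, 4, 6] (max |s|=6)
Stage 1 (AMPLIFY 3): -1*3=-3, -5*3=-15, 3*3=9, 0*3=0, 4*3=12, 6*3=18 -> [-3, -15, 9, 0, 12, 18] (max |s|=18)
Stage 2 (CLIP -9 26): clip(-3,-9,26)=-3, clip(-15,-9,26)=-9, clip(9,-9,26)=9, clip(0,-9,26)=0, clip(12,-9,26)=12, clip(18,-9,26)=18 -> [-3, -9, 9, 0, 12, 18] (max |s|=18)
Stage 3 (DELAY): [0, -3, -9, 9, 0, 12] = [0, -3, -9, 9, 0, 12] -> [0, -3, -9, 9, 0, 12] (max |s|=12)
Stage 4 (OFFSET 2): 0+2=2, -3+2=-1, -9+2=-7, 9+2=11, 0+2=2, 12+2=14 -> [2, -1, -7, 11, 2, 14] (max |s|=14)
Stage 5 (DIFF): s[0]=2, -1-2=-3, -7--1=-6, 11--7=18, 2-11=-9, 14-2=12 -> [2, -3, -6, 18, -9, 12] (max |s|=18)
Overall max amplitude: 18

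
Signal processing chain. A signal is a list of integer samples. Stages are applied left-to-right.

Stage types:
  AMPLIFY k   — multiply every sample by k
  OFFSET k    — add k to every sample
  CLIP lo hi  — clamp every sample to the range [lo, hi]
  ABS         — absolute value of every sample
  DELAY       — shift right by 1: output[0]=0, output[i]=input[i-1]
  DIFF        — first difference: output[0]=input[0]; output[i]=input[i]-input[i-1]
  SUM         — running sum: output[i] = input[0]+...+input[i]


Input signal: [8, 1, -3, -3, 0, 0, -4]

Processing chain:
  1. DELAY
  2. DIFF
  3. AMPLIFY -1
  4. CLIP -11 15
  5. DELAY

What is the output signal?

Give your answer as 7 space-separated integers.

Input: [8, 1, -3, -3, 0, 0, -4]
Stage 1 (DELAY): [0, 8, 1, -3, -3, 0, 0] = [0, 8, 1, -3, -3, 0, 0] -> [0, 8, 1, -3, -3, 0, 0]
Stage 2 (DIFF): s[0]=0, 8-0=8, 1-8=-7, -3-1=-4, -3--3=0, 0--3=3, 0-0=0 -> [0, 8, -7, -4, 0, 3, 0]
Stage 3 (AMPLIFY -1): 0*-1=0, 8*-1=-8, -7*-1=7, -4*-1=4, 0*-1=0, 3*-1=-3, 0*-1=0 -> [0, -8, 7, 4, 0, -3, 0]
Stage 4 (CLIP -11 15): clip(0,-11,15)=0, clip(-8,-11,15)=-8, clip(7,-11,15)=7, clip(4,-11,15)=4, clip(0,-11,15)=0, clip(-3,-11,15)=-3, clip(0,-11,15)=0 -> [0, -8, 7, 4, 0, -3, 0]
Stage 5 (DELAY): [0, 0, -8, 7, 4, 0, -3] = [0, 0, -8, 7, 4, 0, -3] -> [0, 0, -8, 7, 4, 0, -3]

Answer: 0 0 -8 7 4 0 -3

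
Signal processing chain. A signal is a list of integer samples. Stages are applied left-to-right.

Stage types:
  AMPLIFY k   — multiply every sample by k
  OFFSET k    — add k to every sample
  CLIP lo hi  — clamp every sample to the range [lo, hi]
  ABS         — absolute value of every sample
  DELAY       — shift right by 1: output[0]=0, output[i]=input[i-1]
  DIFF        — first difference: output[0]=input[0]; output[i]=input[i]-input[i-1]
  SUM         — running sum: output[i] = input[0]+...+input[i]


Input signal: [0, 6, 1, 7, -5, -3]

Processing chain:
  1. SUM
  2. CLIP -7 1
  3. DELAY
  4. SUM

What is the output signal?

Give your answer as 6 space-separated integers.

Answer: 0 0 1 2 3 4

Derivation:
Input: [0, 6, 1, 7, -5, -3]
Stage 1 (SUM): sum[0..0]=0, sum[0..1]=6, sum[0..2]=7, sum[0..3]=14, sum[0..4]=9, sum[0..5]=6 -> [0, 6, 7, 14, 9, 6]
Stage 2 (CLIP -7 1): clip(0,-7,1)=0, clip(6,-7,1)=1, clip(7,-7,1)=1, clip(14,-7,1)=1, clip(9,-7,1)=1, clip(6,-7,1)=1 -> [0, 1, 1, 1, 1, 1]
Stage 3 (DELAY): [0, 0, 1, 1, 1, 1] = [0, 0, 1, 1, 1, 1] -> [0, 0, 1, 1, 1, 1]
Stage 4 (SUM): sum[0..0]=0, sum[0..1]=0, sum[0..2]=1, sum[0..3]=2, sum[0..4]=3, sum[0..5]=4 -> [0, 0, 1, 2, 3, 4]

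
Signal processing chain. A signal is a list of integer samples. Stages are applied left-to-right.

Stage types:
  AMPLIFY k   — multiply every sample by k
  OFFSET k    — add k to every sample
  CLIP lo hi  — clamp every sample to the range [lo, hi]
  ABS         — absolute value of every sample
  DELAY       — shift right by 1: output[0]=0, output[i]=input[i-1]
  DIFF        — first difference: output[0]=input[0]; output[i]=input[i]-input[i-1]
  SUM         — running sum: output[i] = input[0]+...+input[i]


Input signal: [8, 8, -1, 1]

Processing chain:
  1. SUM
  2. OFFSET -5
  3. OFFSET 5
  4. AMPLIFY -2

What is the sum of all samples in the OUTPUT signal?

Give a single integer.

Answer: -110

Derivation:
Input: [8, 8, -1, 1]
Stage 1 (SUM): sum[0..0]=8, sum[0..1]=16, sum[0..2]=15, sum[0..3]=16 -> [8, 16, 15, 16]
Stage 2 (OFFSET -5): 8+-5=3, 16+-5=11, 15+-5=10, 16+-5=11 -> [3, 11, 10, 11]
Stage 3 (OFFSET 5): 3+5=8, 11+5=16, 10+5=15, 11+5=16 -> [8, 16, 15, 16]
Stage 4 (AMPLIFY -2): 8*-2=-16, 16*-2=-32, 15*-2=-30, 16*-2=-32 -> [-16, -32, -30, -32]
Output sum: -110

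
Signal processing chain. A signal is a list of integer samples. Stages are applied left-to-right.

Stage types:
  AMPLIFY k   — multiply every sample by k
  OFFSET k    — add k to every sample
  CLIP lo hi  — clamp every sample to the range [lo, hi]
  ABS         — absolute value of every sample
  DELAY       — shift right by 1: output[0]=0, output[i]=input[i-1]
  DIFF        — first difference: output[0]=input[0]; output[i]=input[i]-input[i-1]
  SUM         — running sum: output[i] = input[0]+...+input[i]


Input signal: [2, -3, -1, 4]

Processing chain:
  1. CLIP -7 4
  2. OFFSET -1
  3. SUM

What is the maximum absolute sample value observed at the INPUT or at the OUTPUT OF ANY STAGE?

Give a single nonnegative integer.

Input: [2, -3, -1, 4] (max |s|=4)
Stage 1 (CLIP -7 4): clip(2,-7,4)=2, clip(-3,-7,4)=-3, clip(-1,-7,4)=-1, clip(4,-7,4)=4 -> [2, -3, -1, 4] (max |s|=4)
Stage 2 (OFFSET -1): 2+-1=1, -3+-1=-4, -1+-1=-2, 4+-1=3 -> [1, -4, -2, 3] (max |s|=4)
Stage 3 (SUM): sum[0..0]=1, sum[0..1]=-3, sum[0..2]=-5, sum[0..3]=-2 -> [1, -3, -5, -2] (max |s|=5)
Overall max amplitude: 5

Answer: 5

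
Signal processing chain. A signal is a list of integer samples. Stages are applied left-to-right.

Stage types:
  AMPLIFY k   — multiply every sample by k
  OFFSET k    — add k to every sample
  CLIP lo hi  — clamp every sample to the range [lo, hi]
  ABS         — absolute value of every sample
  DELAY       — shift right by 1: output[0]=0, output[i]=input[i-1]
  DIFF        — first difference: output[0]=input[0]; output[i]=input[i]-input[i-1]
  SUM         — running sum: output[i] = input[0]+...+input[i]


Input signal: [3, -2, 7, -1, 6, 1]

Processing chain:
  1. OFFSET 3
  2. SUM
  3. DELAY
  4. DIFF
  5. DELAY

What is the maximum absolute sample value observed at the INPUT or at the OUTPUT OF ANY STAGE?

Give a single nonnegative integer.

Answer: 32

Derivation:
Input: [3, -2, 7, -1, 6, 1] (max |s|=7)
Stage 1 (OFFSET 3): 3+3=6, -2+3=1, 7+3=10, -1+3=2, 6+3=9, 1+3=4 -> [6, 1, 10, 2, 9, 4] (max |s|=10)
Stage 2 (SUM): sum[0..0]=6, sum[0..1]=7, sum[0..2]=17, sum[0..3]=19, sum[0..4]=28, sum[0..5]=32 -> [6, 7, 17, 19, 28, 32] (max |s|=32)
Stage 3 (DELAY): [0, 6, 7, 17, 19, 28] = [0, 6, 7, 17, 19, 28] -> [0, 6, 7, 17, 19, 28] (max |s|=28)
Stage 4 (DIFF): s[0]=0, 6-0=6, 7-6=1, 17-7=10, 19-17=2, 28-19=9 -> [0, 6, 1, 10, 2, 9] (max |s|=10)
Stage 5 (DELAY): [0, 0, 6, 1, 10, 2] = [0, 0, 6, 1, 10, 2] -> [0, 0, 6, 1, 10, 2] (max |s|=10)
Overall max amplitude: 32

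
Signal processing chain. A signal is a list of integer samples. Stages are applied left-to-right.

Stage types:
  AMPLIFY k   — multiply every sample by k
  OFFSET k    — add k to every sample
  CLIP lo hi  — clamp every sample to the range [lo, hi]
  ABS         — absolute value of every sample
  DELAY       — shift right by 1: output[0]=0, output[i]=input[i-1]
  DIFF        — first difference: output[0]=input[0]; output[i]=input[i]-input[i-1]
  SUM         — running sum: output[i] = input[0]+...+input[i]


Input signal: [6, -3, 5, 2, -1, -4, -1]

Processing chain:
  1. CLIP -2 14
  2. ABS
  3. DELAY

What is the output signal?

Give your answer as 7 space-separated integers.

Input: [6, -3, 5, 2, -1, -4, -1]
Stage 1 (CLIP -2 14): clip(6,-2,14)=6, clip(-3,-2,14)=-2, clip(5,-2,14)=5, clip(2,-2,14)=2, clip(-1,-2,14)=-1, clip(-4,-2,14)=-2, clip(-1,-2,14)=-1 -> [6, -2, 5, 2, -1, -2, -1]
Stage 2 (ABS): |6|=6, |-2|=2, |5|=5, |2|=2, |-1|=1, |-2|=2, |-1|=1 -> [6, 2, 5, 2, 1, 2, 1]
Stage 3 (DELAY): [0, 6, 2, 5, 2, 1, 2] = [0, 6, 2, 5, 2, 1, 2] -> [0, 6, 2, 5, 2, 1, 2]

Answer: 0 6 2 5 2 1 2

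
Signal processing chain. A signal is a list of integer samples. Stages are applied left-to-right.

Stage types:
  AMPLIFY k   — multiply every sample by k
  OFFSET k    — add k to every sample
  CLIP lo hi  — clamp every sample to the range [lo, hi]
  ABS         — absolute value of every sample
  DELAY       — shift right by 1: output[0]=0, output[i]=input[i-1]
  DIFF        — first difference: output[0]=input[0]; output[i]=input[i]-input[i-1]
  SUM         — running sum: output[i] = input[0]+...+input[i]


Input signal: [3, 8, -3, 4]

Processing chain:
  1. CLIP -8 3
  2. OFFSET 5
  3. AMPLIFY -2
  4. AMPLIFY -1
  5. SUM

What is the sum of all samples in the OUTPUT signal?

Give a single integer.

Input: [3, 8, -3, 4]
Stage 1 (CLIP -8 3): clip(3,-8,3)=3, clip(8,-8,3)=3, clip(-3,-8,3)=-3, clip(4,-8,3)=3 -> [3, 3, -3, 3]
Stage 2 (OFFSET 5): 3+5=8, 3+5=8, -3+5=2, 3+5=8 -> [8, 8, 2, 8]
Stage 3 (AMPLIFY -2): 8*-2=-16, 8*-2=-16, 2*-2=-4, 8*-2=-16 -> [-16, -16, -4, -16]
Stage 4 (AMPLIFY -1): -16*-1=16, -16*-1=16, -4*-1=4, -16*-1=16 -> [16, 16, 4, 16]
Stage 5 (SUM): sum[0..0]=16, sum[0..1]=32, sum[0..2]=36, sum[0..3]=52 -> [16, 32, 36, 52]
Output sum: 136

Answer: 136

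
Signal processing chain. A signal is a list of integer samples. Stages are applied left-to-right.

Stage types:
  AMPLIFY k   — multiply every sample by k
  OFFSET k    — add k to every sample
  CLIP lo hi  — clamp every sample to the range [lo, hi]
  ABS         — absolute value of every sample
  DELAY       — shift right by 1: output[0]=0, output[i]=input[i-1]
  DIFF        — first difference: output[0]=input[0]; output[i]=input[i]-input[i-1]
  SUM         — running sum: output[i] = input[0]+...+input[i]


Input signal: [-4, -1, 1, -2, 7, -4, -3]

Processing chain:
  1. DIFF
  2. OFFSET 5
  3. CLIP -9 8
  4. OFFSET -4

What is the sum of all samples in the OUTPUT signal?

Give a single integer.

Input: [-4, -1, 1, -2, 7, -4, -3]
Stage 1 (DIFF): s[0]=-4, -1--4=3, 1--1=2, -2-1=-3, 7--2=9, -4-7=-11, -3--4=1 -> [-4, 3, 2, -3, 9, -11, 1]
Stage 2 (OFFSET 5): -4+5=1, 3+5=8, 2+5=7, -3+5=2, 9+5=14, -11+5=-6, 1+5=6 -> [1, 8, 7, 2, 14, -6, 6]
Stage 3 (CLIP -9 8): clip(1,-9,8)=1, clip(8,-9,8)=8, clip(7,-9,8)=7, clip(2,-9,8)=2, clip(14,-9,8)=8, clip(-6,-9,8)=-6, clip(6,-9,8)=6 -> [1, 8, 7, 2, 8, -6, 6]
Stage 4 (OFFSET -4): 1+-4=-3, 8+-4=4, 7+-4=3, 2+-4=-2, 8+-4=4, -6+-4=-10, 6+-4=2 -> [-3, 4, 3, -2, 4, -10, 2]
Output sum: -2

Answer: -2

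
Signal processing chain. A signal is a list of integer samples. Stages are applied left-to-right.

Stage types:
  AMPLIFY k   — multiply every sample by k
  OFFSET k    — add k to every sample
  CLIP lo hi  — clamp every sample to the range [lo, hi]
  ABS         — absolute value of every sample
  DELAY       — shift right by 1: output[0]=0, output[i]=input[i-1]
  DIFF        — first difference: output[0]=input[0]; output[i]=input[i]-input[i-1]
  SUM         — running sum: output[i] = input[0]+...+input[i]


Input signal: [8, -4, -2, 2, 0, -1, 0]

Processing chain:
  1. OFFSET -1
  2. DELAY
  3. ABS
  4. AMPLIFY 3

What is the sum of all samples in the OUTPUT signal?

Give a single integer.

Answer: 57

Derivation:
Input: [8, -4, -2, 2, 0, -1, 0]
Stage 1 (OFFSET -1): 8+-1=7, -4+-1=-5, -2+-1=-3, 2+-1=1, 0+-1=-1, -1+-1=-2, 0+-1=-1 -> [7, -5, -3, 1, -1, -2, -1]
Stage 2 (DELAY): [0, 7, -5, -3, 1, -1, -2] = [0, 7, -5, -3, 1, -1, -2] -> [0, 7, -5, -3, 1, -1, -2]
Stage 3 (ABS): |0|=0, |7|=7, |-5|=5, |-3|=3, |1|=1, |-1|=1, |-2|=2 -> [0, 7, 5, 3, 1, 1, 2]
Stage 4 (AMPLIFY 3): 0*3=0, 7*3=21, 5*3=15, 3*3=9, 1*3=3, 1*3=3, 2*3=6 -> [0, 21, 15, 9, 3, 3, 6]
Output sum: 57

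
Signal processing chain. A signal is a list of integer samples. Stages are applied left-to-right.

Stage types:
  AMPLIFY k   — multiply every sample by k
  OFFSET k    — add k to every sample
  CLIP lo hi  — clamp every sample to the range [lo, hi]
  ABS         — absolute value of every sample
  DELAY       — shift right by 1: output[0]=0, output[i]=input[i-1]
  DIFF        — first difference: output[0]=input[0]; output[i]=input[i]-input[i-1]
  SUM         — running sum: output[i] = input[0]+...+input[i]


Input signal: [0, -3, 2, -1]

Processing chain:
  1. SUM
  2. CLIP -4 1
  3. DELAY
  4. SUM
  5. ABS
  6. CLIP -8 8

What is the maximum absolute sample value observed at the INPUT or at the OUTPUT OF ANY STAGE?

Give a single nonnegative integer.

Answer: 4

Derivation:
Input: [0, -3, 2, -1] (max |s|=3)
Stage 1 (SUM): sum[0..0]=0, sum[0..1]=-3, sum[0..2]=-1, sum[0..3]=-2 -> [0, -3, -1, -2] (max |s|=3)
Stage 2 (CLIP -4 1): clip(0,-4,1)=0, clip(-3,-4,1)=-3, clip(-1,-4,1)=-1, clip(-2,-4,1)=-2 -> [0, -3, -1, -2] (max |s|=3)
Stage 3 (DELAY): [0, 0, -3, -1] = [0, 0, -3, -1] -> [0, 0, -3, -1] (max |s|=3)
Stage 4 (SUM): sum[0..0]=0, sum[0..1]=0, sum[0..2]=-3, sum[0..3]=-4 -> [0, 0, -3, -4] (max |s|=4)
Stage 5 (ABS): |0|=0, |0|=0, |-3|=3, |-4|=4 -> [0, 0, 3, 4] (max |s|=4)
Stage 6 (CLIP -8 8): clip(0,-8,8)=0, clip(0,-8,8)=0, clip(3,-8,8)=3, clip(4,-8,8)=4 -> [0, 0, 3, 4] (max |s|=4)
Overall max amplitude: 4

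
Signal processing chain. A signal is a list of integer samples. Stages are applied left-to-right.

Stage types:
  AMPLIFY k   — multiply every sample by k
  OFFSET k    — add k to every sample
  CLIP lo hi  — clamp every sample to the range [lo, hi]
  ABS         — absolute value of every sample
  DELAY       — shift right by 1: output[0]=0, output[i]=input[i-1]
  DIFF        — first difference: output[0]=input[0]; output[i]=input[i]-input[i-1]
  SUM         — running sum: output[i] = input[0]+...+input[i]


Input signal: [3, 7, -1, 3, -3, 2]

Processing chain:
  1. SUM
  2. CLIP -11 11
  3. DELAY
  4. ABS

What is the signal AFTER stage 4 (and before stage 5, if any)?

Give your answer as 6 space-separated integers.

Answer: 0 3 10 9 11 9

Derivation:
Input: [3, 7, -1, 3, -3, 2]
Stage 1 (SUM): sum[0..0]=3, sum[0..1]=10, sum[0..2]=9, sum[0..3]=12, sum[0..4]=9, sum[0..5]=11 -> [3, 10, 9, 12, 9, 11]
Stage 2 (CLIP -11 11): clip(3,-11,11)=3, clip(10,-11,11)=10, clip(9,-11,11)=9, clip(12,-11,11)=11, clip(9,-11,11)=9, clip(11,-11,11)=11 -> [3, 10, 9, 11, 9, 11]
Stage 3 (DELAY): [0, 3, 10, 9, 11, 9] = [0, 3, 10, 9, 11, 9] -> [0, 3, 10, 9, 11, 9]
Stage 4 (ABS): |0|=0, |3|=3, |10|=10, |9|=9, |11|=11, |9|=9 -> [0, 3, 10, 9, 11, 9]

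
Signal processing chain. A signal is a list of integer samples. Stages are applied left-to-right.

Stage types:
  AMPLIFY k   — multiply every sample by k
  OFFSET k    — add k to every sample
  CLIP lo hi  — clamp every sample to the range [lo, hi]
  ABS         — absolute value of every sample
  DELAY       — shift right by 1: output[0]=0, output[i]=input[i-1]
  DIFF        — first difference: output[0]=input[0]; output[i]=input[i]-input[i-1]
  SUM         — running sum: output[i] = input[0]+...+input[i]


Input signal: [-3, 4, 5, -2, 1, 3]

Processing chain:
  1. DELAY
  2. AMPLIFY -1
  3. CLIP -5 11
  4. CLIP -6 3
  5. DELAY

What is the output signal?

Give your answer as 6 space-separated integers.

Input: [-3, 4, 5, -2, 1, 3]
Stage 1 (DELAY): [0, -3, 4, 5, -2, 1] = [0, -3, 4, 5, -2, 1] -> [0, -3, 4, 5, -2, 1]
Stage 2 (AMPLIFY -1): 0*-1=0, -3*-1=3, 4*-1=-4, 5*-1=-5, -2*-1=2, 1*-1=-1 -> [0, 3, -4, -5, 2, -1]
Stage 3 (CLIP -5 11): clip(0,-5,11)=0, clip(3,-5,11)=3, clip(-4,-5,11)=-4, clip(-5,-5,11)=-5, clip(2,-5,11)=2, clip(-1,-5,11)=-1 -> [0, 3, -4, -5, 2, -1]
Stage 4 (CLIP -6 3): clip(0,-6,3)=0, clip(3,-6,3)=3, clip(-4,-6,3)=-4, clip(-5,-6,3)=-5, clip(2,-6,3)=2, clip(-1,-6,3)=-1 -> [0, 3, -4, -5, 2, -1]
Stage 5 (DELAY): [0, 0, 3, -4, -5, 2] = [0, 0, 3, -4, -5, 2] -> [0, 0, 3, -4, -5, 2]

Answer: 0 0 3 -4 -5 2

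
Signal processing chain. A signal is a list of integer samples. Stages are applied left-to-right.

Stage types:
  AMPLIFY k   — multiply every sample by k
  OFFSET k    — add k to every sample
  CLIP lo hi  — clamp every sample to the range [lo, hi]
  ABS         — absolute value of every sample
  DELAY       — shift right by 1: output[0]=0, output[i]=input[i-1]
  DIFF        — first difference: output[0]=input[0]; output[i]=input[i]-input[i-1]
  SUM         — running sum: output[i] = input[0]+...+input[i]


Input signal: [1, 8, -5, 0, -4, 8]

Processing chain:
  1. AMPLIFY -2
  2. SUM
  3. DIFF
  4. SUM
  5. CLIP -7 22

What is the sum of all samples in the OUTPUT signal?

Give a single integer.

Input: [1, 8, -5, 0, -4, 8]
Stage 1 (AMPLIFY -2): 1*-2=-2, 8*-2=-16, -5*-2=10, 0*-2=0, -4*-2=8, 8*-2=-16 -> [-2, -16, 10, 0, 8, -16]
Stage 2 (SUM): sum[0..0]=-2, sum[0..1]=-18, sum[0..2]=-8, sum[0..3]=-8, sum[0..4]=0, sum[0..5]=-16 -> [-2, -18, -8, -8, 0, -16]
Stage 3 (DIFF): s[0]=-2, -18--2=-16, -8--18=10, -8--8=0, 0--8=8, -16-0=-16 -> [-2, -16, 10, 0, 8, -16]
Stage 4 (SUM): sum[0..0]=-2, sum[0..1]=-18, sum[0..2]=-8, sum[0..3]=-8, sum[0..4]=0, sum[0..5]=-16 -> [-2, -18, -8, -8, 0, -16]
Stage 5 (CLIP -7 22): clip(-2,-7,22)=-2, clip(-18,-7,22)=-7, clip(-8,-7,22)=-7, clip(-8,-7,22)=-7, clip(0,-7,22)=0, clip(-16,-7,22)=-7 -> [-2, -7, -7, -7, 0, -7]
Output sum: -30

Answer: -30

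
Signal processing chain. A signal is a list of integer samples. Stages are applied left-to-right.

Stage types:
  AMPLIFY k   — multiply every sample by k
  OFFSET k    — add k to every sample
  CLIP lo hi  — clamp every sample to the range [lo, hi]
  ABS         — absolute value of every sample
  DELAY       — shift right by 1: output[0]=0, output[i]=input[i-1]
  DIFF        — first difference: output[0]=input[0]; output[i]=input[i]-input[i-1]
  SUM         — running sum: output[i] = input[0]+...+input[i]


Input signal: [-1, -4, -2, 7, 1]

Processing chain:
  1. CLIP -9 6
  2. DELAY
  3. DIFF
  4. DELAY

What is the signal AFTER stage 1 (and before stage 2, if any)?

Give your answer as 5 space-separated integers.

Answer: -1 -4 -2 6 1

Derivation:
Input: [-1, -4, -2, 7, 1]
Stage 1 (CLIP -9 6): clip(-1,-9,6)=-1, clip(-4,-9,6)=-4, clip(-2,-9,6)=-2, clip(7,-9,6)=6, clip(1,-9,6)=1 -> [-1, -4, -2, 6, 1]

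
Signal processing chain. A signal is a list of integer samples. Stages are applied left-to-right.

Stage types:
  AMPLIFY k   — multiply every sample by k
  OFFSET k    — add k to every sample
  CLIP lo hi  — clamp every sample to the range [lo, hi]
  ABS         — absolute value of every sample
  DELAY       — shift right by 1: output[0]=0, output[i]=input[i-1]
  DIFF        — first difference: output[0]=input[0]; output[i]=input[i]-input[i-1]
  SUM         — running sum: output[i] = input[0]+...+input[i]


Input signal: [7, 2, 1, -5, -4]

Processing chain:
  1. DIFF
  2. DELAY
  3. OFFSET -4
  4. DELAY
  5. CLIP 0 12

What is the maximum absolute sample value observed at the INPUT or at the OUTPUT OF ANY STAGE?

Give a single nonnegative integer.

Answer: 10

Derivation:
Input: [7, 2, 1, -5, -4] (max |s|=7)
Stage 1 (DIFF): s[0]=7, 2-7=-5, 1-2=-1, -5-1=-6, -4--5=1 -> [7, -5, -1, -6, 1] (max |s|=7)
Stage 2 (DELAY): [0, 7, -5, -1, -6] = [0, 7, -5, -1, -6] -> [0, 7, -5, -1, -6] (max |s|=7)
Stage 3 (OFFSET -4): 0+-4=-4, 7+-4=3, -5+-4=-9, -1+-4=-5, -6+-4=-10 -> [-4, 3, -9, -5, -10] (max |s|=10)
Stage 4 (DELAY): [0, -4, 3, -9, -5] = [0, -4, 3, -9, -5] -> [0, -4, 3, -9, -5] (max |s|=9)
Stage 5 (CLIP 0 12): clip(0,0,12)=0, clip(-4,0,12)=0, clip(3,0,12)=3, clip(-9,0,12)=0, clip(-5,0,12)=0 -> [0, 0, 3, 0, 0] (max |s|=3)
Overall max amplitude: 10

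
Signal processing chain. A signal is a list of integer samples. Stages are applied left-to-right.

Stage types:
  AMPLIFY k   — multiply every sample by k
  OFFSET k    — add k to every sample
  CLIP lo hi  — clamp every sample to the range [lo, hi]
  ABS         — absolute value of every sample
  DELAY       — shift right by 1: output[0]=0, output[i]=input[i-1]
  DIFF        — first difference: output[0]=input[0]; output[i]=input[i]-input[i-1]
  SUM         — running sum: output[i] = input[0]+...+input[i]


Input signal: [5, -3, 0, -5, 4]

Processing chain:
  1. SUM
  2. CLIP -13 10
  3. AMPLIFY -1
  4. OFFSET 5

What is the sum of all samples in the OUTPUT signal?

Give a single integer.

Input: [5, -3, 0, -5, 4]
Stage 1 (SUM): sum[0..0]=5, sum[0..1]=2, sum[0..2]=2, sum[0..3]=-3, sum[0..4]=1 -> [5, 2, 2, -3, 1]
Stage 2 (CLIP -13 10): clip(5,-13,10)=5, clip(2,-13,10)=2, clip(2,-13,10)=2, clip(-3,-13,10)=-3, clip(1,-13,10)=1 -> [5, 2, 2, -3, 1]
Stage 3 (AMPLIFY -1): 5*-1=-5, 2*-1=-2, 2*-1=-2, -3*-1=3, 1*-1=-1 -> [-5, -2, -2, 3, -1]
Stage 4 (OFFSET 5): -5+5=0, -2+5=3, -2+5=3, 3+5=8, -1+5=4 -> [0, 3, 3, 8, 4]
Output sum: 18

Answer: 18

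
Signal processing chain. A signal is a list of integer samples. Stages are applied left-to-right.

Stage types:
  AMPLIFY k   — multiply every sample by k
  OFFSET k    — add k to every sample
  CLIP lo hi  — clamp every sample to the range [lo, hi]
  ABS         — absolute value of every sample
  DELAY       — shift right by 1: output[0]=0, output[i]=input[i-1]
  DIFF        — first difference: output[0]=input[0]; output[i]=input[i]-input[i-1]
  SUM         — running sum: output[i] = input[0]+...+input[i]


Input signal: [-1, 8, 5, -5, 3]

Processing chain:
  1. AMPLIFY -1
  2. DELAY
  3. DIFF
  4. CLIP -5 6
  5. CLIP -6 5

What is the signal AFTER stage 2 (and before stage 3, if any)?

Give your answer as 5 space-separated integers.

Answer: 0 1 -8 -5 5

Derivation:
Input: [-1, 8, 5, -5, 3]
Stage 1 (AMPLIFY -1): -1*-1=1, 8*-1=-8, 5*-1=-5, -5*-1=5, 3*-1=-3 -> [1, -8, -5, 5, -3]
Stage 2 (DELAY): [0, 1, -8, -5, 5] = [0, 1, -8, -5, 5] -> [0, 1, -8, -5, 5]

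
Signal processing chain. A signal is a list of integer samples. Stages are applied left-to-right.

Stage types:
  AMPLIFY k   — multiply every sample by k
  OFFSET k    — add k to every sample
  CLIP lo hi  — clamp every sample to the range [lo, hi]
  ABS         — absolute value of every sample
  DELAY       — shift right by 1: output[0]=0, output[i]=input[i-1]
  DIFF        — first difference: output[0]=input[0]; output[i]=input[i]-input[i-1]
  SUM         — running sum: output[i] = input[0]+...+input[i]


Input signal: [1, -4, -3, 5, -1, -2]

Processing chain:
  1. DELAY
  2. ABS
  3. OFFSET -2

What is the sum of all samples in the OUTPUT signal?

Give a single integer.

Answer: 2

Derivation:
Input: [1, -4, -3, 5, -1, -2]
Stage 1 (DELAY): [0, 1, -4, -3, 5, -1] = [0, 1, -4, -3, 5, -1] -> [0, 1, -4, -3, 5, -1]
Stage 2 (ABS): |0|=0, |1|=1, |-4|=4, |-3|=3, |5|=5, |-1|=1 -> [0, 1, 4, 3, 5, 1]
Stage 3 (OFFSET -2): 0+-2=-2, 1+-2=-1, 4+-2=2, 3+-2=1, 5+-2=3, 1+-2=-1 -> [-2, -1, 2, 1, 3, -1]
Output sum: 2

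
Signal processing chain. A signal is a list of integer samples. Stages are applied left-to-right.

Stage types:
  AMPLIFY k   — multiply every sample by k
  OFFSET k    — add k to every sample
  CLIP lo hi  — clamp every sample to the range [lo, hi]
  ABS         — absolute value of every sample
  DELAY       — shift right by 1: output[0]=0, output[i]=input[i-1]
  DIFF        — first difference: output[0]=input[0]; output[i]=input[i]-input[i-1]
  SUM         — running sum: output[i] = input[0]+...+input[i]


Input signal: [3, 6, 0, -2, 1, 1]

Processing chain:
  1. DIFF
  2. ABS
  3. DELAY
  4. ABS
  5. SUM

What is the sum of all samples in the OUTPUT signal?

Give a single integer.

Answer: 52

Derivation:
Input: [3, 6, 0, -2, 1, 1]
Stage 1 (DIFF): s[0]=3, 6-3=3, 0-6=-6, -2-0=-2, 1--2=3, 1-1=0 -> [3, 3, -6, -2, 3, 0]
Stage 2 (ABS): |3|=3, |3|=3, |-6|=6, |-2|=2, |3|=3, |0|=0 -> [3, 3, 6, 2, 3, 0]
Stage 3 (DELAY): [0, 3, 3, 6, 2, 3] = [0, 3, 3, 6, 2, 3] -> [0, 3, 3, 6, 2, 3]
Stage 4 (ABS): |0|=0, |3|=3, |3|=3, |6|=6, |2|=2, |3|=3 -> [0, 3, 3, 6, 2, 3]
Stage 5 (SUM): sum[0..0]=0, sum[0..1]=3, sum[0..2]=6, sum[0..3]=12, sum[0..4]=14, sum[0..5]=17 -> [0, 3, 6, 12, 14, 17]
Output sum: 52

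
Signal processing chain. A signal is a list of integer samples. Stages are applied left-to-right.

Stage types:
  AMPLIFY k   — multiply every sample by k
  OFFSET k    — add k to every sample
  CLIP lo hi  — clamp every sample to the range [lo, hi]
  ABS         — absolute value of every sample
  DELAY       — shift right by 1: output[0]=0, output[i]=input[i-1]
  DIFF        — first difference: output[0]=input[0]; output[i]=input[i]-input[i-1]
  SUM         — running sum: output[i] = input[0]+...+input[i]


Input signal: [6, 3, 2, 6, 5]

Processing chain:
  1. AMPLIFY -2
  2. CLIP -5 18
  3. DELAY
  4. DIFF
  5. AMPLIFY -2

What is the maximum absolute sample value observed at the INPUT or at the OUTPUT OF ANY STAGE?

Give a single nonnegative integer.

Input: [6, 3, 2, 6, 5] (max |s|=6)
Stage 1 (AMPLIFY -2): 6*-2=-12, 3*-2=-6, 2*-2=-4, 6*-2=-12, 5*-2=-10 -> [-12, -6, -4, -12, -10] (max |s|=12)
Stage 2 (CLIP -5 18): clip(-12,-5,18)=-5, clip(-6,-5,18)=-5, clip(-4,-5,18)=-4, clip(-12,-5,18)=-5, clip(-10,-5,18)=-5 -> [-5, -5, -4, -5, -5] (max |s|=5)
Stage 3 (DELAY): [0, -5, -5, -4, -5] = [0, -5, -5, -4, -5] -> [0, -5, -5, -4, -5] (max |s|=5)
Stage 4 (DIFF): s[0]=0, -5-0=-5, -5--5=0, -4--5=1, -5--4=-1 -> [0, -5, 0, 1, -1] (max |s|=5)
Stage 5 (AMPLIFY -2): 0*-2=0, -5*-2=10, 0*-2=0, 1*-2=-2, -1*-2=2 -> [0, 10, 0, -2, 2] (max |s|=10)
Overall max amplitude: 12

Answer: 12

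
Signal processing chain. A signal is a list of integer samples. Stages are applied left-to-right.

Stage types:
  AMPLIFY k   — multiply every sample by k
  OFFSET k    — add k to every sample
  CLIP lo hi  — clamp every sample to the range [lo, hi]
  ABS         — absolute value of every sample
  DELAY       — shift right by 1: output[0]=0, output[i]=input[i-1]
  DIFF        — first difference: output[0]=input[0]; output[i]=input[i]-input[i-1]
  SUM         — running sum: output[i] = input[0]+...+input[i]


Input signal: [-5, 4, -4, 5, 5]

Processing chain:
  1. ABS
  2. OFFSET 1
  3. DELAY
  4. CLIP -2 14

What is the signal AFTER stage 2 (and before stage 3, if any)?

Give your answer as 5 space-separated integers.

Input: [-5, 4, -4, 5, 5]
Stage 1 (ABS): |-5|=5, |4|=4, |-4|=4, |5|=5, |5|=5 -> [5, 4, 4, 5, 5]
Stage 2 (OFFSET 1): 5+1=6, 4+1=5, 4+1=5, 5+1=6, 5+1=6 -> [6, 5, 5, 6, 6]

Answer: 6 5 5 6 6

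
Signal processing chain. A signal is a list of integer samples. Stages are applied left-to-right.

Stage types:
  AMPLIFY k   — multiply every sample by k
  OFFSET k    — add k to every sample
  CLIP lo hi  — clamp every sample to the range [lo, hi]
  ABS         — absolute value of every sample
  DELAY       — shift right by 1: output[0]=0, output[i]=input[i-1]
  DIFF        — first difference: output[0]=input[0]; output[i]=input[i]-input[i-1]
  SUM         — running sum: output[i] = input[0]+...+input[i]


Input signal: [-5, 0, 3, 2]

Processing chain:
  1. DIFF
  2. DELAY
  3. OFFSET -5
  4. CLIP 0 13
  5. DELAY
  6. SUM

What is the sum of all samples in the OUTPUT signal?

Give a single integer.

Input: [-5, 0, 3, 2]
Stage 1 (DIFF): s[0]=-5, 0--5=5, 3-0=3, 2-3=-1 -> [-5, 5, 3, -1]
Stage 2 (DELAY): [0, -5, 5, 3] = [0, -5, 5, 3] -> [0, -5, 5, 3]
Stage 3 (OFFSET -5): 0+-5=-5, -5+-5=-10, 5+-5=0, 3+-5=-2 -> [-5, -10, 0, -2]
Stage 4 (CLIP 0 13): clip(-5,0,13)=0, clip(-10,0,13)=0, clip(0,0,13)=0, clip(-2,0,13)=0 -> [0, 0, 0, 0]
Stage 5 (DELAY): [0, 0, 0, 0] = [0, 0, 0, 0] -> [0, 0, 0, 0]
Stage 6 (SUM): sum[0..0]=0, sum[0..1]=0, sum[0..2]=0, sum[0..3]=0 -> [0, 0, 0, 0]
Output sum: 0

Answer: 0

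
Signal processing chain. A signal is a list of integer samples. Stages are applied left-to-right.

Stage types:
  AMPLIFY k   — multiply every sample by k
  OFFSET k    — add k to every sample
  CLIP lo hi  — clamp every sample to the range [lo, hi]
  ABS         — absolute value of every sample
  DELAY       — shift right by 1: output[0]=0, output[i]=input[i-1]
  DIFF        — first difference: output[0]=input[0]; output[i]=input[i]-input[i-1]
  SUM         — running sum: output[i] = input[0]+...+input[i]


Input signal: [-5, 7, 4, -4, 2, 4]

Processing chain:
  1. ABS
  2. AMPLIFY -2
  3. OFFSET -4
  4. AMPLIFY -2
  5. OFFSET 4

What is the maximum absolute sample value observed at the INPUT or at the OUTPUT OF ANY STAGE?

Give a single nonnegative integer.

Input: [-5, 7, 4, -4, 2, 4] (max |s|=7)
Stage 1 (ABS): |-5|=5, |7|=7, |4|=4, |-4|=4, |2|=2, |4|=4 -> [5, 7, 4, 4, 2, 4] (max |s|=7)
Stage 2 (AMPLIFY -2): 5*-2=-10, 7*-2=-14, 4*-2=-8, 4*-2=-8, 2*-2=-4, 4*-2=-8 -> [-10, -14, -8, -8, -4, -8] (max |s|=14)
Stage 3 (OFFSET -4): -10+-4=-14, -14+-4=-18, -8+-4=-12, -8+-4=-12, -4+-4=-8, -8+-4=-12 -> [-14, -18, -12, -12, -8, -12] (max |s|=18)
Stage 4 (AMPLIFY -2): -14*-2=28, -18*-2=36, -12*-2=24, -12*-2=24, -8*-2=16, -12*-2=24 -> [28, 36, 24, 24, 16, 24] (max |s|=36)
Stage 5 (OFFSET 4): 28+4=32, 36+4=40, 24+4=28, 24+4=28, 16+4=20, 24+4=28 -> [32, 40, 28, 28, 20, 28] (max |s|=40)
Overall max amplitude: 40

Answer: 40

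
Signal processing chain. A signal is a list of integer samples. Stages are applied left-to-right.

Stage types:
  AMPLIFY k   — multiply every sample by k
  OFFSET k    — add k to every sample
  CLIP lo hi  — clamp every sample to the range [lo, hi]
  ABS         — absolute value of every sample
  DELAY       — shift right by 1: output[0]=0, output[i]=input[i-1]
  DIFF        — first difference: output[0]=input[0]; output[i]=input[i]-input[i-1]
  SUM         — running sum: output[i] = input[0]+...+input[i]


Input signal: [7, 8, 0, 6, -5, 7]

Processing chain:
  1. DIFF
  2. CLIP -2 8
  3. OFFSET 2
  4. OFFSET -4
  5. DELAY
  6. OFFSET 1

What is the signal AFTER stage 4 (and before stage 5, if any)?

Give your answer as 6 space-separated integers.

Answer: 5 -1 -4 4 -4 6

Derivation:
Input: [7, 8, 0, 6, -5, 7]
Stage 1 (DIFF): s[0]=7, 8-7=1, 0-8=-8, 6-0=6, -5-6=-11, 7--5=12 -> [7, 1, -8, 6, -11, 12]
Stage 2 (CLIP -2 8): clip(7,-2,8)=7, clip(1,-2,8)=1, clip(-8,-2,8)=-2, clip(6,-2,8)=6, clip(-11,-2,8)=-2, clip(12,-2,8)=8 -> [7, 1, -2, 6, -2, 8]
Stage 3 (OFFSET 2): 7+2=9, 1+2=3, -2+2=0, 6+2=8, -2+2=0, 8+2=10 -> [9, 3, 0, 8, 0, 10]
Stage 4 (OFFSET -4): 9+-4=5, 3+-4=-1, 0+-4=-4, 8+-4=4, 0+-4=-4, 10+-4=6 -> [5, -1, -4, 4, -4, 6]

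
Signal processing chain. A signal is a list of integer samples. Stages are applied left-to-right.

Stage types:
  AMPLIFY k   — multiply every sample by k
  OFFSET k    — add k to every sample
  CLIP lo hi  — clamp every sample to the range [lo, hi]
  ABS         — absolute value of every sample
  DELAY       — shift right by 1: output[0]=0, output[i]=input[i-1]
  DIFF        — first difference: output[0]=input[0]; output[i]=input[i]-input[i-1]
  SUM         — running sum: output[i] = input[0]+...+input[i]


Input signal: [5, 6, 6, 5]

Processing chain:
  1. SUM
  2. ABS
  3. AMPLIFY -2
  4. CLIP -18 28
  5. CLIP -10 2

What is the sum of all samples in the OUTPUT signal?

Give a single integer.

Answer: -40

Derivation:
Input: [5, 6, 6, 5]
Stage 1 (SUM): sum[0..0]=5, sum[0..1]=11, sum[0..2]=17, sum[0..3]=22 -> [5, 11, 17, 22]
Stage 2 (ABS): |5|=5, |11|=11, |17|=17, |22|=22 -> [5, 11, 17, 22]
Stage 3 (AMPLIFY -2): 5*-2=-10, 11*-2=-22, 17*-2=-34, 22*-2=-44 -> [-10, -22, -34, -44]
Stage 4 (CLIP -18 28): clip(-10,-18,28)=-10, clip(-22,-18,28)=-18, clip(-34,-18,28)=-18, clip(-44,-18,28)=-18 -> [-10, -18, -18, -18]
Stage 5 (CLIP -10 2): clip(-10,-10,2)=-10, clip(-18,-10,2)=-10, clip(-18,-10,2)=-10, clip(-18,-10,2)=-10 -> [-10, -10, -10, -10]
Output sum: -40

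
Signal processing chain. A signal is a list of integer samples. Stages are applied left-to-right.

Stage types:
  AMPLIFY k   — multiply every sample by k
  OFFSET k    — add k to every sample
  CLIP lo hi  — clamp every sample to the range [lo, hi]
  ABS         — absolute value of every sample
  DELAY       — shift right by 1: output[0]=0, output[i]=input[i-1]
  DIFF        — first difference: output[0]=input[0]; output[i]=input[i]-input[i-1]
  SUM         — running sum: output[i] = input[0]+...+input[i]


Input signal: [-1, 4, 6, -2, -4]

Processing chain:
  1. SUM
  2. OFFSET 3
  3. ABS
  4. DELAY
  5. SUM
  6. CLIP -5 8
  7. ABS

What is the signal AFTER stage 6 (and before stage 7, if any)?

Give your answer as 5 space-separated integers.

Input: [-1, 4, 6, -2, -4]
Stage 1 (SUM): sum[0..0]=-1, sum[0..1]=3, sum[0..2]=9, sum[0..3]=7, sum[0..4]=3 -> [-1, 3, 9, 7, 3]
Stage 2 (OFFSET 3): -1+3=2, 3+3=6, 9+3=12, 7+3=10, 3+3=6 -> [2, 6, 12, 10, 6]
Stage 3 (ABS): |2|=2, |6|=6, |12|=12, |10|=10, |6|=6 -> [2, 6, 12, 10, 6]
Stage 4 (DELAY): [0, 2, 6, 12, 10] = [0, 2, 6, 12, 10] -> [0, 2, 6, 12, 10]
Stage 5 (SUM): sum[0..0]=0, sum[0..1]=2, sum[0..2]=8, sum[0..3]=20, sum[0..4]=30 -> [0, 2, 8, 20, 30]
Stage 6 (CLIP -5 8): clip(0,-5,8)=0, clip(2,-5,8)=2, clip(8,-5,8)=8, clip(20,-5,8)=8, clip(30,-5,8)=8 -> [0, 2, 8, 8, 8]

Answer: 0 2 8 8 8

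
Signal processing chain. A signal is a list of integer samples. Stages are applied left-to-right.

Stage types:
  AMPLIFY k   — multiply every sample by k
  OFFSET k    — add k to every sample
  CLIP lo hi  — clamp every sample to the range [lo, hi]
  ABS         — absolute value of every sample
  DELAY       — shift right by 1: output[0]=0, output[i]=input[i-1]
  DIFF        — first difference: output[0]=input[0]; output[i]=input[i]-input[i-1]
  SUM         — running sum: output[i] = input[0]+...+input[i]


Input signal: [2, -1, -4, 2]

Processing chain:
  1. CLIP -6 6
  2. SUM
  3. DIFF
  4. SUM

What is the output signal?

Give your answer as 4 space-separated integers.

Answer: 2 1 -3 -1

Derivation:
Input: [2, -1, -4, 2]
Stage 1 (CLIP -6 6): clip(2,-6,6)=2, clip(-1,-6,6)=-1, clip(-4,-6,6)=-4, clip(2,-6,6)=2 -> [2, -1, -4, 2]
Stage 2 (SUM): sum[0..0]=2, sum[0..1]=1, sum[0..2]=-3, sum[0..3]=-1 -> [2, 1, -3, -1]
Stage 3 (DIFF): s[0]=2, 1-2=-1, -3-1=-4, -1--3=2 -> [2, -1, -4, 2]
Stage 4 (SUM): sum[0..0]=2, sum[0..1]=1, sum[0..2]=-3, sum[0..3]=-1 -> [2, 1, -3, -1]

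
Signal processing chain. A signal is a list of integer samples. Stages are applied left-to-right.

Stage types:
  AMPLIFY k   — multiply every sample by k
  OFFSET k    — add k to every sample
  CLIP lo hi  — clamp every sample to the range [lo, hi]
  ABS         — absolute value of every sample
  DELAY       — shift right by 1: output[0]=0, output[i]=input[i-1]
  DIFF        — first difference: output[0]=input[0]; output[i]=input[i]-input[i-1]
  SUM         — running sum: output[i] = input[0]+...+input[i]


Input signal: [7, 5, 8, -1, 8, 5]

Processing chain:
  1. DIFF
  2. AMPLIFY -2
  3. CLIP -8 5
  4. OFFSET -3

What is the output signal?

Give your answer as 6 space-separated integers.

Answer: -11 1 -9 2 -11 2

Derivation:
Input: [7, 5, 8, -1, 8, 5]
Stage 1 (DIFF): s[0]=7, 5-7=-2, 8-5=3, -1-8=-9, 8--1=9, 5-8=-3 -> [7, -2, 3, -9, 9, -3]
Stage 2 (AMPLIFY -2): 7*-2=-14, -2*-2=4, 3*-2=-6, -9*-2=18, 9*-2=-18, -3*-2=6 -> [-14, 4, -6, 18, -18, 6]
Stage 3 (CLIP -8 5): clip(-14,-8,5)=-8, clip(4,-8,5)=4, clip(-6,-8,5)=-6, clip(18,-8,5)=5, clip(-18,-8,5)=-8, clip(6,-8,5)=5 -> [-8, 4, -6, 5, -8, 5]
Stage 4 (OFFSET -3): -8+-3=-11, 4+-3=1, -6+-3=-9, 5+-3=2, -8+-3=-11, 5+-3=2 -> [-11, 1, -9, 2, -11, 2]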